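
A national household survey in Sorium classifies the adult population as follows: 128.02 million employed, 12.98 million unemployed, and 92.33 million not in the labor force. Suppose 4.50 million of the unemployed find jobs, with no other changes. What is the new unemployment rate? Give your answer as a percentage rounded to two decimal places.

New unemployment rate ≈ 6.01%.

Initially, labor force = 128.02 + 12.98 = 141.00 million, so u = 12.98/141.00 = 9.21%.
After the change, unemployed falls and employed rises by 4.50; labor force unchanged → E = 132.52, U = 8.48, labor force = 141.00 million.
New unemployment rate = 8.48 / 141.00 = 6.01%.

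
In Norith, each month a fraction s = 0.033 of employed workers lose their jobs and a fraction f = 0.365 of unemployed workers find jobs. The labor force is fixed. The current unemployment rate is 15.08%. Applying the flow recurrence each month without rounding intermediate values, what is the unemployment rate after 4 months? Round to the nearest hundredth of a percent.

Unemployment rate after four months ≈ 9.18%.

With a fixed labor force, u_{t+1} = u_t + s·(1−u_t) − f·u_t = u_t·(1−s−f) + s.
Here 1−s−f = 0.602 and s = 0.033.
u_1 = 0.150800 × 0.602 + 0.033 = 0.123782.
u_2 = 0.123782 × 0.602 + 0.033 = 0.107517.
u_3 = 0.107517 × 0.602 + 0.033 = 0.097725.
u_4 = 0.097725 × 0.602 + 0.033 = 0.091830.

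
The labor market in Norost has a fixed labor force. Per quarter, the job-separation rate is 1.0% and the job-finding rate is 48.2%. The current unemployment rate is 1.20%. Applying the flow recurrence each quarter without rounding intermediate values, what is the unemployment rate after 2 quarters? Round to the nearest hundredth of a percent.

With a fixed labor force, u_{t+1} = u_t + s·(1−u_t) − f·u_t = u_t·(1−s−f) + s.
Here 1−s−f = 0.508 and s = 0.010.
u_1 = 0.012000 × 0.508 + 0.010 = 0.016096.
u_2 = 0.016096 × 0.508 + 0.010 = 0.018177.

Unemployment rate after two quarters ≈ 1.82%.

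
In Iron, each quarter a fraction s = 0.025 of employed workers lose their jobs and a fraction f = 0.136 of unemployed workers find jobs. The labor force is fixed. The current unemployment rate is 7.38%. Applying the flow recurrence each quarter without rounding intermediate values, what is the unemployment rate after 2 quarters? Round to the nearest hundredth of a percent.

Unemployment rate after two quarters ≈ 9.79%.

With a fixed labor force, u_{t+1} = u_t + s·(1−u_t) − f·u_t = u_t·(1−s−f) + s.
Here 1−s−f = 0.839 and s = 0.025.
u_1 = 0.073800 × 0.839 + 0.025 = 0.086918.
u_2 = 0.086918 × 0.839 + 0.025 = 0.097924.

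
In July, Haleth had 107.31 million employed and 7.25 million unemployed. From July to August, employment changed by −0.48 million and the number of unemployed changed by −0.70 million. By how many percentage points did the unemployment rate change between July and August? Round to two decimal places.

The unemployment rate changed by −0.55 percentage points.

July: labor force = 107.31 + 7.25 = 114.56; u = 7.25/114.56 = 6.33%.
August: labor force = 106.83 + 6.55 = 113.38; u = 6.55/113.38 = 5.78%.
Change = 5.78% − 6.33% = −0.55 pp.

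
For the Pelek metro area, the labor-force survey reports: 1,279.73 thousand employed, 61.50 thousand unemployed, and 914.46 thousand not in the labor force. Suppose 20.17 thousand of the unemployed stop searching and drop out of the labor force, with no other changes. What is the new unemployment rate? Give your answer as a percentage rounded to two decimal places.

Initially, labor force = 1,279.73 + 61.50 = 1,341.23 thousand, so u = 61.50/1,341.23 = 4.59%.
After the change, unemployed and labor force both fall by 20.17 → E = 1,279.73, U = 41.33, labor force = 1,321.06 thousand.
New unemployment rate = 41.33 / 1,321.06 = 3.13%.

New unemployment rate ≈ 3.13%.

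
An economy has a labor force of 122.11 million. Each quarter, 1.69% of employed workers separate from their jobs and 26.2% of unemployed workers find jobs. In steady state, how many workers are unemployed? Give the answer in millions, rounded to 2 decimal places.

About 7.40 million are unemployed in steady state.

Steady-state unemployment rate u* = s/(s+f) = 1.69/(1.69+26.2) = 0.060595.
Unemployed = u* × labor force = 0.060595 × 122.11 ≈ 7.40 million.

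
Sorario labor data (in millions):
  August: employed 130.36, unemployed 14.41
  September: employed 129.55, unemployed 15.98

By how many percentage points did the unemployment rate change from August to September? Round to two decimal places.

August: labor force = 130.36 + 14.41 = 144.77; u = 14.41/144.77 = 9.95%.
September: labor force = 129.55 + 15.98 = 145.53; u = 15.98/145.53 = 10.98%.
Change = 10.98% − 9.95% = +1.03 pp.

The unemployment rate changed by +1.03 percentage points.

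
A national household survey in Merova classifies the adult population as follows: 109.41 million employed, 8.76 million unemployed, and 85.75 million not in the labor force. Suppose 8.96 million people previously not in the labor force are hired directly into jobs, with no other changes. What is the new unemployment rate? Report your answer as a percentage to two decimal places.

New unemployment rate ≈ 6.89%.

Initially, labor force = 109.41 + 8.76 = 118.17 million, so u = 8.76/118.17 = 7.41%.
After the change, employed and labor force both rise by 8.96; unemployed unchanged → E = 118.37, U = 8.76, labor force = 127.13 million.
New unemployment rate = 8.76 / 127.13 = 6.89%.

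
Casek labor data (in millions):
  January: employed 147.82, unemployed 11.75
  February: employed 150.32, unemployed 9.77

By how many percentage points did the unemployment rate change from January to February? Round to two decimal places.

January: labor force = 147.82 + 11.75 = 159.57; u = 11.75/159.57 = 7.36%.
February: labor force = 150.32 + 9.77 = 160.09; u = 9.77/160.09 = 6.10%.
Change = 6.10% − 7.36% = −1.26 pp.

The unemployment rate changed by −1.26 percentage points.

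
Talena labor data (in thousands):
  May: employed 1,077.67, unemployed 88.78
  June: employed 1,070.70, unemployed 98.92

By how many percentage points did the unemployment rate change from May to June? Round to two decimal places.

The unemployment rate changed by +0.85 percentage points.

May: labor force = 1,077.67 + 88.78 = 1,166.45; u = 88.78/1,166.45 = 7.61%.
June: labor force = 1,070.70 + 98.92 = 1,169.62; u = 98.92/1,169.62 = 8.46%.
Change = 8.46% − 7.61% = +0.85 pp.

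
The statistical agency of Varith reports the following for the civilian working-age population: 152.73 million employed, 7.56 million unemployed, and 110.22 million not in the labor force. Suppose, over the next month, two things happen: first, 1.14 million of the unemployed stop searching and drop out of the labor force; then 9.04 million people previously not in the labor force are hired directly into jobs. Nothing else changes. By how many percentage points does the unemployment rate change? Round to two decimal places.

Initially, labor force = 152.73 + 7.56 = 160.29 million, so u = 7.56/160.29 = 4.72%.
After the first change, unemployed and labor force both fall by 1.14 → E = 152.73, U = 6.42, labor force = 159.15 million.
After the second change, employed and labor force both rise by 9.04; unemployed unchanged → E = 161.77, U = 6.42, labor force = 168.19 million.
New unemployment rate = 6.42 / 168.19 = 3.82%.
Change = 3.82% − 4.72% = −0.90 percentage points.

The unemployment rate changes by −0.90 percentage points.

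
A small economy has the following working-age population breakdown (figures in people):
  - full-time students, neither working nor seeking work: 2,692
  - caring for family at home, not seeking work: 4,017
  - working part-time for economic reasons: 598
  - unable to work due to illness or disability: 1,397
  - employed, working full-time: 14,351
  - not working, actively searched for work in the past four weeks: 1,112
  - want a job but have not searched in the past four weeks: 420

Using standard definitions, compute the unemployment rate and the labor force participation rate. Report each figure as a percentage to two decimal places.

Employed = 598 + 14,351 = 14,949 (anyone who worked, including part-time for economic reasons, counts as employed).
Unemployed = 1,112.
Labor force = 14,949 + 1,112 = 16,061.
Not in labor force = 2,692 + 4,017 + 1,397 + 420 = 8,526 (those not working and not actively searching are outside the labor force — including those who want a job but have given up searching).
Civilian working-age population = 16,061 + 8,526 = 24,587.
Unemployment rate = 1,112 / 16,061 = 6.92%.
Labor force participation rate = 16,061 / 24,587 = 65.32%.

Unemployment rate ≈ 6.92%; labor force participation rate ≈ 65.32%.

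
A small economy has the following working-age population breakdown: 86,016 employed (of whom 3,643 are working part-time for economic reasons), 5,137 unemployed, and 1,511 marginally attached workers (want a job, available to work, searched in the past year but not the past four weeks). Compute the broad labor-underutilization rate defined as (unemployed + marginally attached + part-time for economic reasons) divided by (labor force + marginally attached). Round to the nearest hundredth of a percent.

Labor force = 86,016 + 5,137 = 91,153.
Numerator = 5,137 + 1,511 + 3,643 = 10,291.
Denominator = 91,153 + 1,511 = 92,664.
Broad rate = 10,291 / 92,664 = 11.11%.

Broad underutilization rate ≈ 11.11%.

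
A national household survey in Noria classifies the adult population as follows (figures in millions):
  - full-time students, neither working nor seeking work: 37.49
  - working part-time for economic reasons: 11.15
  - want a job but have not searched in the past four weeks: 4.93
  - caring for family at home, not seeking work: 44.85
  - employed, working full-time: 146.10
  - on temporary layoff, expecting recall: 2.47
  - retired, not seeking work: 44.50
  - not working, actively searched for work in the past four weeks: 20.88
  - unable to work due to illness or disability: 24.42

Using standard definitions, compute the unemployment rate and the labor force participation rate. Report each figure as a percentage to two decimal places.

Employed = 11.15 + 146.10 = 157.25 million (anyone who worked, including part-time for economic reasons, counts as employed).
Unemployed = 2.47 + 20.88 = 23.35 million (jobless and actively searching, or on temporary layoff).
Labor force = 157.25 + 23.35 = 180.60 million.
Not in labor force = 37.49 + 4.93 + 44.85 + 44.50 + 24.42 = 156.19 million (those not working and not actively searching are outside the labor force — including those who want a job but have given up searching).
Civilian working-age population = 180.60 + 156.19 = 336.79 million.
Unemployment rate = 23.35 / 180.60 = 12.93%.
Labor force participation rate = 180.60 / 336.79 = 53.62%.

Unemployment rate ≈ 12.93%; labor force participation rate ≈ 53.62%.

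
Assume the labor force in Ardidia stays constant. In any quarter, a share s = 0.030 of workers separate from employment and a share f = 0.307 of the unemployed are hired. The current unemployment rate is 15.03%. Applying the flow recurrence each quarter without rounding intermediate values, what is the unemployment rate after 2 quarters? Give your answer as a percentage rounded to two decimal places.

Unemployment rate after two quarters ≈ 11.60%.

With a fixed labor force, u_{t+1} = u_t + s·(1−u_t) − f·u_t = u_t·(1−s−f) + s.
Here 1−s−f = 0.663 and s = 0.030.
u_1 = 0.150300 × 0.663 + 0.030 = 0.129649.
u_2 = 0.129649 × 0.663 + 0.030 = 0.115957.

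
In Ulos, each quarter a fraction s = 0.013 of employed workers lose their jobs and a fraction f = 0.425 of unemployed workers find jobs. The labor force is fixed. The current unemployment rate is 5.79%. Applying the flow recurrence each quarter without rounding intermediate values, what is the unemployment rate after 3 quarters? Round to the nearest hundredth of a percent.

Unemployment rate after three quarters ≈ 3.47%.

With a fixed labor force, u_{t+1} = u_t + s·(1−u_t) − f·u_t = u_t·(1−s−f) + s.
Here 1−s−f = 0.562 and s = 0.013.
u_1 = 0.057900 × 0.562 + 0.013 = 0.045540.
u_2 = 0.045540 × 0.562 + 0.013 = 0.038593.
u_3 = 0.038593 × 0.562 + 0.013 = 0.034689.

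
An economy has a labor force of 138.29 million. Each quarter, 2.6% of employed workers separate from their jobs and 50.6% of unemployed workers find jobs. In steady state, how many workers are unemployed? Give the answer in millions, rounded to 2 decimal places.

Steady-state unemployment rate u* = s/(s+f) = 2.6/(2.6+50.6) = 0.048872.
Unemployed = u* × labor force = 0.048872 × 138.29 ≈ 6.76 million.

About 6.76 million are unemployed in steady state.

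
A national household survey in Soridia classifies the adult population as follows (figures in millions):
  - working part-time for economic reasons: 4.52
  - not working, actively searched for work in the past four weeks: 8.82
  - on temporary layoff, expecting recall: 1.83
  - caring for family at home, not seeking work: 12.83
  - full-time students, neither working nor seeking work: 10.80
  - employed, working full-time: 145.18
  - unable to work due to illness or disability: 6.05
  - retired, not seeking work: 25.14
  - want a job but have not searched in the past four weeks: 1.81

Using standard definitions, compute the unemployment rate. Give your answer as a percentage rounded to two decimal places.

Employed = 4.52 + 145.18 = 149.70 million (anyone who worked, including part-time for economic reasons, counts as employed).
Unemployed = 8.82 + 1.83 = 10.65 million (jobless and actively searching, or on temporary layoff).
Labor force = 149.70 + 10.65 = 160.35 million.
Unemployment rate = 10.65 / 160.35 = 6.64%.

Unemployment rate ≈ 6.64%.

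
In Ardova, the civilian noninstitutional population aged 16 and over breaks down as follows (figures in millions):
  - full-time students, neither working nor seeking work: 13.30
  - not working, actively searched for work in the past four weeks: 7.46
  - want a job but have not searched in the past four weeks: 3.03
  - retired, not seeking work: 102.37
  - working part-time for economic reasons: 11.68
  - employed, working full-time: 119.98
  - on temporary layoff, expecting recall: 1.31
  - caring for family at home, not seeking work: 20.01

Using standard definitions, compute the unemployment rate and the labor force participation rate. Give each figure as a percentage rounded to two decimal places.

Unemployment rate ≈ 6.25%; labor force participation rate ≈ 50.31%.

Employed = 11.68 + 119.98 = 131.66 million (anyone who worked, including part-time for economic reasons, counts as employed).
Unemployed = 7.46 + 1.31 = 8.77 million (jobless and actively searching, or on temporary layoff).
Labor force = 131.66 + 8.77 = 140.43 million.
Not in labor force = 13.30 + 3.03 + 102.37 + 20.01 = 138.71 million (those not working and not actively searching are outside the labor force — including those who want a job but have given up searching).
Civilian working-age population = 140.43 + 138.71 = 279.14 million.
Unemployment rate = 8.77 / 140.43 = 6.25%.
Labor force participation rate = 140.43 / 279.14 = 50.31%.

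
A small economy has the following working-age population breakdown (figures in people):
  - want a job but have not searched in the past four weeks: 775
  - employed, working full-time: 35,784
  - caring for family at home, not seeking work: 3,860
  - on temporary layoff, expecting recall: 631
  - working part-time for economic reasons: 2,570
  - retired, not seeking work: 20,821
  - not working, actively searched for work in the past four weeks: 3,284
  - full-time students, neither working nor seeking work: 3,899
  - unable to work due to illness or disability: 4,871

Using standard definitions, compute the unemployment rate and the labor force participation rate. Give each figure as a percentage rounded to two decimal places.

Unemployment rate ≈ 9.26%; labor force participation rate ≈ 55.26%.

Employed = 35,784 + 2,570 = 38,354 (anyone who worked, including part-time for economic reasons, counts as employed).
Unemployed = 631 + 3,284 = 3,915 (jobless and actively searching, or on temporary layoff).
Labor force = 38,354 + 3,915 = 42,269.
Not in labor force = 775 + 3,860 + 20,821 + 3,899 + 4,871 = 34,226 (those not working and not actively searching are outside the labor force — including those who want a job but have given up searching).
Civilian working-age population = 42,269 + 34,226 = 76,495.
Unemployment rate = 3,915 / 42,269 = 9.26%.
Labor force participation rate = 42,269 / 76,495 = 55.26%.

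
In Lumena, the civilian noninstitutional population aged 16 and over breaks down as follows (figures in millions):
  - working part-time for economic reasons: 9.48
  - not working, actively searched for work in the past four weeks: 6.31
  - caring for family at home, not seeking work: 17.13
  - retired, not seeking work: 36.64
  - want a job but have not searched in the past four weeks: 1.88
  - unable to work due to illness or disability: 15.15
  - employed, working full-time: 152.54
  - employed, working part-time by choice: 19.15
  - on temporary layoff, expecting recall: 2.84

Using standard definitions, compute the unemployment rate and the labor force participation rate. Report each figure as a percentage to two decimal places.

Unemployment rate ≈ 4.81%; labor force participation rate ≈ 72.89%.

Employed = 9.48 + 152.54 + 19.15 = 181.17 million (anyone who worked, including part-time for economic reasons, counts as employed).
Unemployed = 6.31 + 2.84 = 9.15 million (jobless and actively searching, or on temporary layoff).
Labor force = 181.17 + 9.15 = 190.32 million.
Not in labor force = 17.13 + 36.64 + 1.88 + 15.15 = 70.80 million (those not working and not actively searching are outside the labor force — including those who want a job but have given up searching).
Civilian working-age population = 190.32 + 70.80 = 261.12 million.
Unemployment rate = 9.15 / 190.32 = 4.81%.
Labor force participation rate = 190.32 / 261.12 = 72.89%.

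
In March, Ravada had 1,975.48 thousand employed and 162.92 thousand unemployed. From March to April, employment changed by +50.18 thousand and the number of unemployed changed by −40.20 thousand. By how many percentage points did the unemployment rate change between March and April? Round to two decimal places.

March: labor force = 1,975.48 + 162.92 = 2,138.40; u = 162.92/2,138.40 = 7.62%.
April: labor force = 2,025.66 + 122.72 = 2,148.38; u = 122.72/2,148.38 = 5.71%.
Change = 5.71% − 7.62% = −1.91 pp.

The unemployment rate changed by −1.91 percentage points.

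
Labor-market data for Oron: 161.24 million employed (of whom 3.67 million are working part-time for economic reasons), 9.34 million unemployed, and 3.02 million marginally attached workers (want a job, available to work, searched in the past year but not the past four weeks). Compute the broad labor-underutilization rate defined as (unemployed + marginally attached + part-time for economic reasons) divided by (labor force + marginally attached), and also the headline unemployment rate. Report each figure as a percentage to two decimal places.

Labor force = 161.24 + 9.34 = 170.58 million.
Numerator = 9.34 + 3.02 + 3.67 = 16.03 million.
Denominator = 170.58 + 3.02 = 173.60 million.
Broad rate = 16.03 / 173.60 = 9.23%.
Headline unemployment rate = 9.34 / 170.58 = 5.48%.

Broad underutilization rate ≈ 9.23%; headline unemployment rate ≈ 5.48%.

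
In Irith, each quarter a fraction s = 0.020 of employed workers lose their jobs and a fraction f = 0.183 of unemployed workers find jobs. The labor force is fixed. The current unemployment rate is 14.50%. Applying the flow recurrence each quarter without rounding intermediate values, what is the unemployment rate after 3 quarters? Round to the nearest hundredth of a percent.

Unemployment rate after three quarters ≈ 12.21%.

With a fixed labor force, u_{t+1} = u_t + s·(1−u_t) − f·u_t = u_t·(1−s−f) + s.
Here 1−s−f = 0.797 and s = 0.020.
u_1 = 0.145000 × 0.797 + 0.020 = 0.135565.
u_2 = 0.135565 × 0.797 + 0.020 = 0.128045.
u_3 = 0.128045 × 0.797 + 0.020 = 0.122052.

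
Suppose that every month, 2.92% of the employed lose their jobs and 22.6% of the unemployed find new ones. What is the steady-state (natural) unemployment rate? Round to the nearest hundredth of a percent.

At steady state the flows balance: s·E = f·U, so U/(E+U) = s/(s+f).
u* = 2.92 / (2.92 + 22.6) = 2.92 / 25.52 = 11.44%.

Steady-state unemployment rate ≈ 11.44%.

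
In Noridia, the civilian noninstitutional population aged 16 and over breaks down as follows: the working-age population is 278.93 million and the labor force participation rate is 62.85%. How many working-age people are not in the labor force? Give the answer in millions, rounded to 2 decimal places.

About 103.62 million are not in the labor force.

Share not in the labor force = 1 − 0.6285 = 0.3715.
Not in labor force = 0.3715 × 278.93 ≈ 103.62 million.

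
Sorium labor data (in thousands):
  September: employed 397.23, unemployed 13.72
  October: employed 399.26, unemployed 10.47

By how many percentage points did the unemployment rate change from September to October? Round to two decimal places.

September: labor force = 397.23 + 13.72 = 410.95; u = 13.72/410.95 = 3.34%.
October: labor force = 399.26 + 10.47 = 409.73; u = 10.47/409.73 = 2.56%.
Change = 2.56% − 3.34% = −0.78 pp.

The unemployment rate changed by −0.78 percentage points.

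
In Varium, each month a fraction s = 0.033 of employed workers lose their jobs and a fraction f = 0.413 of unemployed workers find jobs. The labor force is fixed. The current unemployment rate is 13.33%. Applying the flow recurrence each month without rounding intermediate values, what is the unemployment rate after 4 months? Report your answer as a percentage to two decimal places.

Unemployment rate after four months ≈ 7.96%.

With a fixed labor force, u_{t+1} = u_t + s·(1−u_t) − f·u_t = u_t·(1−s−f) + s.
Here 1−s−f = 0.554 and s = 0.033.
u_1 = 0.133300 × 0.554 + 0.033 = 0.106848.
u_2 = 0.106848 × 0.554 + 0.033 = 0.092194.
u_3 = 0.092194 × 0.554 + 0.033 = 0.084075.
u_4 = 0.084075 × 0.554 + 0.033 = 0.079578.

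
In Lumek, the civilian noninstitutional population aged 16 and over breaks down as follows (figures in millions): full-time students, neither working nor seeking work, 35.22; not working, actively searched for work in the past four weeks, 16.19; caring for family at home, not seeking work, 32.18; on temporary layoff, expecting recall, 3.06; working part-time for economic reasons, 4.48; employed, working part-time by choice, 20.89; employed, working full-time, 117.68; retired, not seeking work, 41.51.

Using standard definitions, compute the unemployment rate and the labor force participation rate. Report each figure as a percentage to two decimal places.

Employed = 4.48 + 20.89 + 117.68 = 143.05 million (anyone who worked, including part-time for economic reasons, counts as employed).
Unemployed = 16.19 + 3.06 = 19.25 million (jobless and actively searching, or on temporary layoff).
Labor force = 143.05 + 19.25 = 162.30 million.
Not in labor force = 35.22 + 32.18 + 41.51 = 108.91 million (those not working and not actively searching are outside the labor force).
Civilian working-age population = 162.30 + 108.91 = 271.21 million.
Unemployment rate = 19.25 / 162.30 = 11.86%.
Labor force participation rate = 162.30 / 271.21 = 59.84%.

Unemployment rate ≈ 11.86%; labor force participation rate ≈ 59.84%.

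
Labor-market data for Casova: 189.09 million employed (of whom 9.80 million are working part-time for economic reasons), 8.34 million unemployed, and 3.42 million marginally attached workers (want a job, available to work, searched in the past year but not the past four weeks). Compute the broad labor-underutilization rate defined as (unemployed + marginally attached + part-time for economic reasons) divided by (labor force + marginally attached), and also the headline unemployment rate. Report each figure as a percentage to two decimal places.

Labor force = 189.09 + 8.34 = 197.43 million.
Numerator = 8.34 + 3.42 + 9.80 = 21.56 million.
Denominator = 197.43 + 3.42 = 200.85 million.
Broad rate = 21.56 / 200.85 = 10.73%.
Headline unemployment rate = 8.34 / 197.43 = 4.22%.

Broad underutilization rate ≈ 10.73%; headline unemployment rate ≈ 4.22%.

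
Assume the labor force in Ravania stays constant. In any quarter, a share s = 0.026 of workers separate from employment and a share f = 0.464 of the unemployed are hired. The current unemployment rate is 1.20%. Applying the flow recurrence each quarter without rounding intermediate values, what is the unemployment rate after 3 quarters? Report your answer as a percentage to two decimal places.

Unemployment rate after three quarters ≈ 4.76%.

With a fixed labor force, u_{t+1} = u_t + s·(1−u_t) − f·u_t = u_t·(1−s−f) + s.
Here 1−s−f = 0.510 and s = 0.026.
u_1 = 0.012000 × 0.510 + 0.026 = 0.032120.
u_2 = 0.032120 × 0.510 + 0.026 = 0.042381.
u_3 = 0.042381 × 0.510 + 0.026 = 0.047614.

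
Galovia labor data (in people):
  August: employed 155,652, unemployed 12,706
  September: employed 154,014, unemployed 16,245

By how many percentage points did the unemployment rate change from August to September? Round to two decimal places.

August: labor force = 155,652 + 12,706 = 168,358; u = 12,706/168,358 = 7.55%.
September: labor force = 154,014 + 16,245 = 170,259; u = 16,245/170,259 = 9.54%.
Change = 9.54% − 7.55% = +1.99 pp.

The unemployment rate changed by +1.99 percentage points.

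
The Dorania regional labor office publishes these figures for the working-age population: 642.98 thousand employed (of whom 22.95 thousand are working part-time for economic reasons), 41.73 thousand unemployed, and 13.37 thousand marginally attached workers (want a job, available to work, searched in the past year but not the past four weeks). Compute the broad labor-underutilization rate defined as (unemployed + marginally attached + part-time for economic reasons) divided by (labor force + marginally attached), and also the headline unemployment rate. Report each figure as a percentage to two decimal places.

Broad underutilization rate ≈ 11.18%; headline unemployment rate ≈ 6.09%.

Labor force = 642.98 + 41.73 = 684.71 thousand.
Numerator = 41.73 + 13.37 + 22.95 = 78.05 thousand.
Denominator = 684.71 + 13.37 = 698.08 thousand.
Broad rate = 78.05 / 698.08 = 11.18%.
Headline unemployment rate = 41.73 / 684.71 = 6.09%.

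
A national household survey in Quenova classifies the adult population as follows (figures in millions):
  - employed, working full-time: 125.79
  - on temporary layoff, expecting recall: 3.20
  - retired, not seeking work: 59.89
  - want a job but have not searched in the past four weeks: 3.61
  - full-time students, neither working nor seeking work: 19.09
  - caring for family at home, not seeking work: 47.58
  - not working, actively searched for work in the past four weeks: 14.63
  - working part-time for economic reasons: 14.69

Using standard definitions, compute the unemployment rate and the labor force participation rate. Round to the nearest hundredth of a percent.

Unemployment rate ≈ 11.26%; labor force participation rate ≈ 54.88%.

Employed = 125.79 + 14.69 = 140.48 million (anyone who worked, including part-time for economic reasons, counts as employed).
Unemployed = 3.20 + 14.63 = 17.83 million (jobless and actively searching, or on temporary layoff).
Labor force = 140.48 + 17.83 = 158.31 million.
Not in labor force = 59.89 + 3.61 + 19.09 + 47.58 = 130.17 million (those not working and not actively searching are outside the labor force — including those who want a job but have given up searching).
Civilian working-age population = 158.31 + 130.17 = 288.48 million.
Unemployment rate = 17.83 / 158.31 = 11.26%.
Labor force participation rate = 158.31 / 288.48 = 54.88%.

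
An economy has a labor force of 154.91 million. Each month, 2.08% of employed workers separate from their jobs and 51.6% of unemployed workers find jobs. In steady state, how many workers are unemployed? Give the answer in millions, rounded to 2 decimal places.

About 6.00 million are unemployed in steady state.

Steady-state unemployment rate u* = s/(s+f) = 2.08/(2.08+51.6) = 0.038748.
Unemployed = u* × labor force = 0.038748 × 154.91 ≈ 6.00 million.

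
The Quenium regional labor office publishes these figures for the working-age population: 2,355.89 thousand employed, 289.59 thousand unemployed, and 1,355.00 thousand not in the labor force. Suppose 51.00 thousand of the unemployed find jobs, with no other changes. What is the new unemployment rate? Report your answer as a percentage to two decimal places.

Initially, labor force = 2,355.89 + 289.59 = 2,645.48 thousand, so u = 289.59/2,645.48 = 10.95%.
After the change, unemployed falls and employed rises by 51.00; labor force unchanged → E = 2,406.89, U = 238.59, labor force = 2,645.48 thousand.
New unemployment rate = 238.59 / 2,645.48 = 9.02%.

New unemployment rate ≈ 9.02%.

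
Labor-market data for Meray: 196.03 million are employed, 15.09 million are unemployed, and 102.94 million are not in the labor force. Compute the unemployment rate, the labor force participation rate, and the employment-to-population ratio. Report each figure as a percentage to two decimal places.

Unemployment rate ≈ 7.15%; labor force participation rate ≈ 67.22%; employment-population ratio ≈ 62.42%.

Labor force = employed + unemployed = 196.03 + 15.09 = 211.12 million.
Working-age population = 211.12 + 102.94 = 314.06 million.
Unemployment rate = 15.09 / 211.12 = 7.15%.
Labor force participation rate = 211.12 / 314.06 = 67.22%.
Employment-population ratio = 196.03 / 314.06 = 62.42%.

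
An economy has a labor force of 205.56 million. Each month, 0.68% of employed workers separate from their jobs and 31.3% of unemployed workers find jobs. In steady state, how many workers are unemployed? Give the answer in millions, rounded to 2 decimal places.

Steady-state unemployment rate u* = s/(s+f) = 0.68/(0.68+31.3) = 0.021263.
Unemployed = u* × labor force = 0.021263 × 205.56 ≈ 4.37 million.

About 4.37 million are unemployed in steady state.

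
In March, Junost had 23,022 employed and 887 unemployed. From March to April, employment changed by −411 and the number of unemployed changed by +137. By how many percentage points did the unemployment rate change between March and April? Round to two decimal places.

March: labor force = 23,022 + 887 = 23,909; u = 887/23,909 = 3.71%.
April: labor force = 22,611 + 1,024 = 23,635; u = 1,024/23,635 = 4.33%.
Change = 4.33% − 3.71% = +0.62 pp.

The unemployment rate changed by +0.62 percentage points.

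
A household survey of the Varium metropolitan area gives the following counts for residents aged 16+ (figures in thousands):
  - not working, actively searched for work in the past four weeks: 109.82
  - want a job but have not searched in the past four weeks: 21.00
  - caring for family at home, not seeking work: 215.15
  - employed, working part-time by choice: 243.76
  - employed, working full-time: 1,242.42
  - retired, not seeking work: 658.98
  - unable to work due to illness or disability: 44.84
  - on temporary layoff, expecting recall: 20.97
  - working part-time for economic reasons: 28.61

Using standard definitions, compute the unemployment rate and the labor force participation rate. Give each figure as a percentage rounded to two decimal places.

Employed = 243.76 + 1,242.42 + 28.61 = 1,514.79 thousand (anyone who worked, including part-time for economic reasons, counts as employed).
Unemployed = 109.82 + 20.97 = 130.79 thousand (jobless and actively searching, or on temporary layoff).
Labor force = 1,514.79 + 130.79 = 1,645.58 thousand.
Not in labor force = 21.00 + 215.15 + 658.98 + 44.84 = 939.97 thousand (those not working and not actively searching are outside the labor force — including those who want a job but have given up searching).
Civilian working-age population = 1,645.58 + 939.97 = 2,585.55 thousand.
Unemployment rate = 130.79 / 1,645.58 = 7.95%.
Labor force participation rate = 1,645.58 / 2,585.55 = 63.65%.

Unemployment rate ≈ 7.95%; labor force participation rate ≈ 63.65%.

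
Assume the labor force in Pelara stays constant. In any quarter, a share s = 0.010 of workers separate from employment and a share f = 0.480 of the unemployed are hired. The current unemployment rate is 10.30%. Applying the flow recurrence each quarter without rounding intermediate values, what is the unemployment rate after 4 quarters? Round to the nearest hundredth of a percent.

Unemployment rate after four quarters ≈ 2.60%.

With a fixed labor force, u_{t+1} = u_t + s·(1−u_t) − f·u_t = u_t·(1−s−f) + s.
Here 1−s−f = 0.510 and s = 0.010.
u_1 = 0.103000 × 0.510 + 0.010 = 0.062530.
u_2 = 0.062530 × 0.510 + 0.010 = 0.041890.
u_3 = 0.041890 × 0.510 + 0.010 = 0.031364.
u_4 = 0.031364 × 0.510 + 0.010 = 0.025996.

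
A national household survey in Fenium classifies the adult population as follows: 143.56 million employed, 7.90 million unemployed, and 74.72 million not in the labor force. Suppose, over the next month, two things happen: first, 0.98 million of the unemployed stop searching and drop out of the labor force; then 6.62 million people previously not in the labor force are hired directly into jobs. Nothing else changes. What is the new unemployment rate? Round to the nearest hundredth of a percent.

Initially, labor force = 143.56 + 7.90 = 151.46 million, so u = 7.90/151.46 = 5.22%.
After the first change, unemployed and labor force both fall by 0.98 → E = 143.56, U = 6.92, labor force = 150.48 million.
After the second change, employed and labor force both rise by 6.62; unemployed unchanged → E = 150.18, U = 6.92, labor force = 157.10 million.
New unemployment rate = 6.92 / 157.10 = 4.40%.

New unemployment rate ≈ 4.40%.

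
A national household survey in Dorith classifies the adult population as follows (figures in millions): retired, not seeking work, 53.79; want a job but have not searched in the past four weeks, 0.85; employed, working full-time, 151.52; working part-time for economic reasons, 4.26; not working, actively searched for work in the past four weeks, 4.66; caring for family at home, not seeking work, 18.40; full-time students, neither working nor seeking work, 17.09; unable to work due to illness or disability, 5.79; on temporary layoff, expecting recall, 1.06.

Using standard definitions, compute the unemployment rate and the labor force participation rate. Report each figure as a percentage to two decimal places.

Employed = 151.52 + 4.26 = 155.78 million (anyone who worked, including part-time for economic reasons, counts as employed).
Unemployed = 4.66 + 1.06 = 5.72 million (jobless and actively searching, or on temporary layoff).
Labor force = 155.78 + 5.72 = 161.50 million.
Not in labor force = 53.79 + 0.85 + 18.40 + 17.09 + 5.79 = 95.92 million (those not working and not actively searching are outside the labor force — including those who want a job but have given up searching).
Civilian working-age population = 161.50 + 95.92 = 257.42 million.
Unemployment rate = 5.72 / 161.50 = 3.54%.
Labor force participation rate = 161.50 / 257.42 = 62.74%.

Unemployment rate ≈ 3.54%; labor force participation rate ≈ 62.74%.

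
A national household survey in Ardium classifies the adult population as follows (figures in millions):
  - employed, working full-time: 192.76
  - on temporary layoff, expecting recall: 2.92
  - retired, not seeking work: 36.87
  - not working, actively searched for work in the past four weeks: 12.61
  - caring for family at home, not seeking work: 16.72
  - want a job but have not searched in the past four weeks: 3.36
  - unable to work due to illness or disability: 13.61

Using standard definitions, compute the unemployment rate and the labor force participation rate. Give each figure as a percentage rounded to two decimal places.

Unemployment rate ≈ 7.46%; labor force participation rate ≈ 74.70%.

Employed = 192.76 million.
Unemployed = 2.92 + 12.61 = 15.53 million (jobless and actively searching, or on temporary layoff).
Labor force = 192.76 + 15.53 = 208.29 million.
Not in labor force = 36.87 + 16.72 + 3.36 + 13.61 = 70.56 million (those not working and not actively searching are outside the labor force — including those who want a job but have given up searching).
Civilian working-age population = 208.29 + 70.56 = 278.85 million.
Unemployment rate = 15.53 / 208.29 = 7.46%.
Labor force participation rate = 208.29 / 278.85 = 74.70%.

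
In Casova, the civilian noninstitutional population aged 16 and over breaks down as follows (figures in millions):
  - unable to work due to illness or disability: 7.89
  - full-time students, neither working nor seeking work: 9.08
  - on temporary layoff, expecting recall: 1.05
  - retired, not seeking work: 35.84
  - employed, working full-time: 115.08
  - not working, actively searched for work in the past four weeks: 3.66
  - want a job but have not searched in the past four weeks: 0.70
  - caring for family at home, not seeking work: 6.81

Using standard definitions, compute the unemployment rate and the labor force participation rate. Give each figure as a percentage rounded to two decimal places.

Unemployment rate ≈ 3.93%; labor force participation rate ≈ 66.51%.

Employed = 115.08 million.
Unemployed = 1.05 + 3.66 = 4.71 million (jobless and actively searching, or on temporary layoff).
Labor force = 115.08 + 4.71 = 119.79 million.
Not in labor force = 7.89 + 9.08 + 35.84 + 0.70 + 6.81 = 60.32 million (those not working and not actively searching are outside the labor force — including those who want a job but have given up searching).
Civilian working-age population = 119.79 + 60.32 = 180.11 million.
Unemployment rate = 4.71 / 119.79 = 3.93%.
Labor force participation rate = 119.79 / 180.11 = 66.51%.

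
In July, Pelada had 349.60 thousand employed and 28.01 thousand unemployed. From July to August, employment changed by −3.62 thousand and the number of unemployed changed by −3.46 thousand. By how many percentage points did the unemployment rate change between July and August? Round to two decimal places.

The unemployment rate changed by −0.79 percentage points.

July: labor force = 349.60 + 28.01 = 377.61; u = 28.01/377.61 = 7.42%.
August: labor force = 345.98 + 24.55 = 370.53; u = 24.55/370.53 = 6.63%.
Change = 6.63% − 7.42% = −0.79 pp.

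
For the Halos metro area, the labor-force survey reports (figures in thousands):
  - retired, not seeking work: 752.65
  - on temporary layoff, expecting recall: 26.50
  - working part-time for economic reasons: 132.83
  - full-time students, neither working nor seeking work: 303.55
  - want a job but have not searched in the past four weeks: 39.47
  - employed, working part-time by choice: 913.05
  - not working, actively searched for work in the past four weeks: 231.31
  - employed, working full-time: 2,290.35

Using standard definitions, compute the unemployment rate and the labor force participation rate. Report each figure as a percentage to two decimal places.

Unemployment rate ≈ 7.17%; labor force participation rate ≈ 76.64%.

Employed = 132.83 + 913.05 + 2,290.35 = 3,336.23 thousand (anyone who worked, including part-time for economic reasons, counts as employed).
Unemployed = 26.50 + 231.31 = 257.81 thousand (jobless and actively searching, or on temporary layoff).
Labor force = 3,336.23 + 257.81 = 3,594.04 thousand.
Not in labor force = 752.65 + 303.55 + 39.47 = 1,095.67 thousand (those not working and not actively searching are outside the labor force — including those who want a job but have given up searching).
Civilian working-age population = 3,594.04 + 1,095.67 = 4,689.71 thousand.
Unemployment rate = 257.81 / 3,594.04 = 7.17%.
Labor force participation rate = 3,594.04 / 4,689.71 = 76.64%.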